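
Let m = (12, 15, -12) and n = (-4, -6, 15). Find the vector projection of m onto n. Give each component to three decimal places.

m · n = 12·(-4) + 15·(-6) + (-12)·15 = -48 - 90 - 180 = -318
|n|² = 16 + 36 + 225 = 277
proj_n m = (-318/277) · (-4, -6, 15) ≈ (4.592, 6.888, -17.220)

(4.592, 6.888, -17.220)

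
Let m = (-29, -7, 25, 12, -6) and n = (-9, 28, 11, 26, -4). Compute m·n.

m · n = (-29)·(-9) + (-7)·28 + 25·11 + 12·26 + (-6)·(-4) = 261 - 196 + 275 + 312 + 24 = 676

676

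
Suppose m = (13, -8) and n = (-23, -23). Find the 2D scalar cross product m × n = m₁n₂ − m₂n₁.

-483

13·(-23) - (-8)·(-23) = -299 - 184 = -483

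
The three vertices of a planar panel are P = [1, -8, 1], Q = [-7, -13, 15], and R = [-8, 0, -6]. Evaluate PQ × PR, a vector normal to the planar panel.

PQ = (-8, -5, 14)
PR = (-9, 8, -7)
i: (-5)·(-7) - 14·8 = 35 - 112 = -77
j: 14·(-9) - (-8)·(-7) = -126 - 56 = -182
k: (-8)·8 - (-5)·(-9) = -64 - 45 = -109
PQ × PR = (-77, -182, -109)

(-77, -182, -109)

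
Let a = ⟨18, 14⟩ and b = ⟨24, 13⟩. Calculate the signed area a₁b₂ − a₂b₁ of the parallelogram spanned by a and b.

18·13 - 14·24 = 234 - 336 = -102

-102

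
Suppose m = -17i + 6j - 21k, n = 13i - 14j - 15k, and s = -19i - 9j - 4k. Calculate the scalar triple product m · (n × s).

11408

n × s:
i: (-14)·(-4) - (-15)·(-9) = 56 - 135 = -79
j: (-15)·(-19) - 13·(-4) = 285 - (-52) = 337
k: 13·(-9) - (-14)·(-19) = -117 - 266 = -383
n × s = (-79, 337, -383)
m · (n × s) = (-17)·(-79) + 6·337 + (-21)·(-383) = 1343 + 2022 + 8043 = 11408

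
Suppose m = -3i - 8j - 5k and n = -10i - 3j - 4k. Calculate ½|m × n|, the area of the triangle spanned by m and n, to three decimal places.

41.152

i: (-8)·(-4) - (-5)·(-3) = 32 - 15 = 17
j: (-5)·(-10) - (-3)·(-4) = 50 - 12 = 38
k: (-3)·(-3) - (-8)·(-10) = 9 - 80 = -71
m × n = (17, 38, -71)
|m × n| = √(17² + 38² + (-71)²) = √6774 ≈ 82.3043
area = ½ · 82.3043 ≈ 41.152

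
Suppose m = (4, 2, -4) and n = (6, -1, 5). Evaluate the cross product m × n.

i: 2·5 - (-4)·(-1) = 10 - 4 = 6
j: (-4)·6 - 4·5 = -24 - 20 = -44
k: 4·(-1) - 2·6 = -4 - 12 = -16
m × n = (6, -44, -16)

(6, -44, -16)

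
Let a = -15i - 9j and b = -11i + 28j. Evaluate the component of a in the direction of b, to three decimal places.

-2.892

a · b = (-15)·(-11) + (-9)·28 = 165 - 252 = -87
|b| = √(121 + 784) = √905 ≈ 30.0832
comp_b a = -87 / √905 ≈ -2.892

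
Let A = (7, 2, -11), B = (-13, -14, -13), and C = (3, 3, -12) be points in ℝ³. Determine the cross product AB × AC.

(18, -12, -84)

AB = (-20, -16, -2)
AC = (-4, 1, -1)
i: (-16)·(-1) - (-2)·1 = 16 - (-2) = 18
j: (-2)·(-4) - (-20)·(-1) = 8 - 20 = -12
k: (-20)·1 - (-16)·(-4) = -20 - 64 = -84
AB × AC = (18, -12, -84)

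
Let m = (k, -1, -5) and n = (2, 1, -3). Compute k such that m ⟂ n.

-7

m · n = k·2 + (-1)·1 + (-5)·(-3) = 14 + 2k
Set equal to 0: 2k = -14, so k = -7.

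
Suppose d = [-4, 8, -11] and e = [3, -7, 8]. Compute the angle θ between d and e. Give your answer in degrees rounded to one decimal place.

d · e = (-4)·3 + 8·(-7) + (-11)·8 = -12 - 56 - 88 = -156
|d|² = 16 + 64 + 121 = 201,  |d| = √201 ≈ 14.177447
|e|² = 9 + 49 + 64 = 122,  |e| = √122 ≈ 11.045361
cos θ = -156 / (14.177447 · 11.045361) ≈ -0.99620
θ = arccos(-0.99620) ≈ 175.0°

175.0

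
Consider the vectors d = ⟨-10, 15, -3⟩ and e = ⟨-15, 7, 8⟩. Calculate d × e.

i: 15·8 - (-3)·7 = 120 - (-21) = 141
j: (-3)·(-15) - (-10)·8 = 45 - (-80) = 125
k: (-10)·7 - 15·(-15) = -70 - (-225) = 155
d × e = (141, 125, 155)

(141, 125, 155)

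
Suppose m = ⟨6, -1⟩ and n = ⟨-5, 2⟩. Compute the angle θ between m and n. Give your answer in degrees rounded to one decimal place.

m · n = 6·(-5) + (-1)·2 = -30 - 2 = -32
|m|² = 36 + 1 = 37,  |m| = √37 ≈ 6.082763
|n|² = 25 + 4 = 29,  |n| = √29 ≈ 5.385165
cos θ = -32 / (6.082763 · 5.385165) ≈ -0.97690
θ = arccos(-0.97690) ≈ 167.7°

167.7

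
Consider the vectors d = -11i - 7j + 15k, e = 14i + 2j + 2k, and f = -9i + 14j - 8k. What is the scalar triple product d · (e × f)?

e × f:
i: 2·(-8) - 2·14 = -16 - 28 = -44
j: 2·(-9) - 14·(-8) = -18 - (-112) = 94
k: 14·14 - 2·(-9) = 196 - (-18) = 214
e × f = (-44, 94, 214)
d · (e × f) = (-11)·(-44) + (-7)·94 + 15·214 = 484 - 658 + 3210 = 3036

3036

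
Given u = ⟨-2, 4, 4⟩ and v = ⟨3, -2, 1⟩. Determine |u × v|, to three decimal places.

i: 4·1 - 4·(-2) = 4 - (-8) = 12
j: 4·3 - (-2)·1 = 12 - (-2) = 14
k: (-2)·(-2) - 4·3 = 4 - 12 = -8
u × v = (12, 14, -8)
|u × v| = √(12² + 14² + (-8)²) = √404 ≈ 20.0998

20.100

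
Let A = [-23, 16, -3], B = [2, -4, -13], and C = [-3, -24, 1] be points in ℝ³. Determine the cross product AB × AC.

(-480, -300, -600)

AB = (25, -20, -10)
AC = (20, -40, 4)
i: (-20)·4 - (-10)·(-40) = -80 - 400 = -480
j: (-10)·20 - 25·4 = -200 - 100 = -300
k: 25·(-40) - (-20)·20 = -1000 - (-400) = -600
AB × AC = (-480, -300, -600)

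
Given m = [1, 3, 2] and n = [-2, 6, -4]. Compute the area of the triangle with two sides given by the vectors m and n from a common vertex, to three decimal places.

13.416

i: 3·(-4) - 2·6 = -12 - 12 = -24
j: 2·(-2) - 1·(-4) = -4 - (-4) = 0
k: 1·6 - 3·(-2) = 6 - (-6) = 12
m × n = (-24, 0, 12)
|m × n| = √((-24)² + 0² + 12²) = √720 ≈ 26.8328
area = ½ · 26.8328 ≈ 13.416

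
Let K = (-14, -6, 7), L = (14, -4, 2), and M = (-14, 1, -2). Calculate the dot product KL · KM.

KL = L − K = (28, 2, -5)
KM = M − K = (0, 7, -9)
KL · KM = 28·0 + 2·7 + (-5)·(-9) = 0 + 14 + 45 = 59

59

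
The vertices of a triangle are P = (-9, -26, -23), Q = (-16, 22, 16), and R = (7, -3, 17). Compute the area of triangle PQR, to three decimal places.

825.649

PQ = (-7, 48, 39),  PR = (16, 23, 40)
i: 48·40 - 39·23 = 1920 - 897 = 1023
j: 39·16 - (-7)·40 = 624 - (-280) = 904
k: (-7)·23 - 48·16 = -161 - 768 = -929
PQ × PR = (1023, 904, -929)
|PQ × PR| = √2726786 ≈ 1651.2983
area = ½ · 1651.2983 ≈ 825.649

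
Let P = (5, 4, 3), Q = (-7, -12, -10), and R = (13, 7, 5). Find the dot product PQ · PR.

-170

PQ = Q − P = (-12, -16, -13)
PR = R − P = (8, 3, 2)
PQ · PR = (-12)·8 + (-16)·3 + (-13)·2 = -96 - 48 - 26 = -170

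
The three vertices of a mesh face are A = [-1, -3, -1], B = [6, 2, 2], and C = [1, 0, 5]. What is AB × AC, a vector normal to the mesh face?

AB = (7, 5, 3)
AC = (2, 3, 6)
i: 5·6 - 3·3 = 30 - 9 = 21
j: 3·2 - 7·6 = 6 - 42 = -36
k: 7·3 - 5·2 = 21 - 10 = 11
AB × AC = (21, -36, 11)

(21, -36, 11)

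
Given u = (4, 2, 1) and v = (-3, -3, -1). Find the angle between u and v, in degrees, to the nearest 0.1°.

u · v = 4·(-3) + 2·(-3) + 1·(-1) = -12 - 6 - 1 = -19
|u|² = 16 + 4 + 1 = 21,  |u| = √21 ≈ 4.582576
|v|² = 9 + 9 + 1 = 19,  |v| = √19 ≈ 4.358899
cos θ = -19 / (4.582576 · 4.358899) ≈ -0.95119
θ = arccos(-0.95119) ≈ 162.0°

162.0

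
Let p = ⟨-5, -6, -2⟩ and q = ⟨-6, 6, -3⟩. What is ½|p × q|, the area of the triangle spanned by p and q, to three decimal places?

36.280

i: (-6)·(-3) - (-2)·6 = 18 - (-12) = 30
j: (-2)·(-6) - (-5)·(-3) = 12 - 15 = -3
k: (-5)·6 - (-6)·(-6) = -30 - 36 = -66
p × q = (30, -3, -66)
|p × q| = √(30² + (-3)² + (-66)²) = √5265 ≈ 72.5603
area = ½ · 72.5603 ≈ 36.280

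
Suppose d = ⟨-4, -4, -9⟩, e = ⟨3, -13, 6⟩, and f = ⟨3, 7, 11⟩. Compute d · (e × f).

260

e × f:
i: (-13)·11 - 6·7 = -143 - 42 = -185
j: 6·3 - 3·11 = 18 - 33 = -15
k: 3·7 - (-13)·3 = 21 - (-39) = 60
e × f = (-185, -15, 60)
d · (e × f) = (-4)·(-185) + (-4)·(-15) + (-9)·60 = 740 + 60 - 540 = 260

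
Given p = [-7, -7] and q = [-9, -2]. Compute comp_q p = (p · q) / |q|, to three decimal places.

p · q = (-7)·(-9) + (-7)·(-2) = 63 + 14 = 77
|q| = √(81 + 4) = √85 ≈ 9.2195
comp_q p = 77 / √85 ≈ 8.352

8.352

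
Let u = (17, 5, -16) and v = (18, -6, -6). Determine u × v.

i: 5·(-6) - (-16)·(-6) = -30 - 96 = -126
j: (-16)·18 - 17·(-6) = -288 - (-102) = -186
k: 17·(-6) - 5·18 = -102 - 90 = -192
u × v = (-126, -186, -192)

(-126, -186, -192)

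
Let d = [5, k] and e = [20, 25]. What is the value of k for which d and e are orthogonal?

d · e = 5·20 + k·25 = 100 + 25k
Set equal to 0: 25k = -100, so k = -4.

-4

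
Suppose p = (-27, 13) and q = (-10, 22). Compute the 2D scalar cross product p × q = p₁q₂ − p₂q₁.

-464

(-27)·22 - 13·(-10) = -594 - (-130) = -464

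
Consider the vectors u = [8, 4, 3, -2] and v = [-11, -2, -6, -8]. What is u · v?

-98

u · v = 8·(-11) + 4·(-2) + 3·(-6) + (-2)·(-8) = -88 - 8 - 18 + 16 = -98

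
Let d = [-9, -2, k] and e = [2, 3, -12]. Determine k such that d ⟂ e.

d · e = (-9)·2 + (-2)·3 + k·(-12) = -24 - 12k
Set equal to 0: -12k = 24, so k = -2.

-2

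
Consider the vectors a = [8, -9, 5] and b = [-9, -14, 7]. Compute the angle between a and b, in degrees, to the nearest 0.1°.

67.8

a · b = 8·(-9) + (-9)·(-14) + 5·7 = -72 + 126 + 35 = 89
|a|² = 64 + 81 + 25 = 170,  |a| = √170 ≈ 13.038405
|b|² = 81 + 196 + 49 = 326,  |b| = √326 ≈ 18.055470
cos θ = 89 / (13.038405 · 18.055470) ≈ 0.37806
θ = arccos(0.37806) ≈ 67.8°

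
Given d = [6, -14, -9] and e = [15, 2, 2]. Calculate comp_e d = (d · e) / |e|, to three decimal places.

d · e = 6·15 + (-14)·2 + (-9)·2 = 90 - 28 - 18 = 44
|e| = √(225 + 4 + 4) = √233 ≈ 15.2643
comp_e d = 44 / √233 ≈ 2.883

2.883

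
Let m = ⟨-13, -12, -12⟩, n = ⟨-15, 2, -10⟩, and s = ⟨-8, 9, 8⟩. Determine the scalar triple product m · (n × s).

-2350

n × s:
i: 2·8 - (-10)·9 = 16 - (-90) = 106
j: (-10)·(-8) - (-15)·8 = 80 - (-120) = 200
k: (-15)·9 - 2·(-8) = -135 - (-16) = -119
n × s = (106, 200, -119)
m · (n × s) = (-13)·106 + (-12)·200 + (-12)·(-119) = -1378 - 2400 + 1428 = -2350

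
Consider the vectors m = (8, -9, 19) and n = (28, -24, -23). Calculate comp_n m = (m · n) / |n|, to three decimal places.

0.069

m · n = 8·28 + (-9)·(-24) + 19·(-23) = 224 + 216 - 437 = 3
|n| = √(784 + 576 + 529) = √1889 ≈ 43.4626
comp_n m = 3 / √1889 ≈ 0.069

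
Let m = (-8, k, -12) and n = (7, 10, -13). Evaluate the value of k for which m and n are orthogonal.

m · n = (-8)·7 + k·10 + (-12)·(-13) = 100 + 10k
Set equal to 0: 10k = -100, so k = -10.

-10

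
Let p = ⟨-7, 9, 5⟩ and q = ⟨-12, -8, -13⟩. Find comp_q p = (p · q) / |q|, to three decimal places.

p · q = (-7)·(-12) + 9·(-8) + 5·(-13) = 84 - 72 - 65 = -53
|q| = √(144 + 64 + 169) = √377 ≈ 19.4165
comp_q p = -53 / √377 ≈ -2.730

-2.730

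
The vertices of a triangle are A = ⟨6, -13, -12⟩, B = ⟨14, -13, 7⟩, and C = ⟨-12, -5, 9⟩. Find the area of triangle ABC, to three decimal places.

AB = (8, 0, 19),  AC = (-18, 8, 21)
i: 0·21 - 19·8 = 0 - 152 = -152
j: 19·(-18) - 8·21 = -342 - 168 = -510
k: 8·8 - 0·(-18) = 64 - 0 = 64
AB × AC = (-152, -510, 64)
|AB × AC| = √287300 ≈ 536.0037
area = ½ · 536.0037 ≈ 268.002

268.002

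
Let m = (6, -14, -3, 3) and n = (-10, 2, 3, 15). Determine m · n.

m · n = 6·(-10) + (-14)·2 + (-3)·3 + 3·15 = -60 - 28 - 9 + 45 = -52

-52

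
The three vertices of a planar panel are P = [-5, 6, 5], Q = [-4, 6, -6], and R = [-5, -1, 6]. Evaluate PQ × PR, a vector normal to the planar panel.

PQ = (1, 0, -11)
PR = (0, -7, 1)
i: 0·1 - (-11)·(-7) = 0 - 77 = -77
j: (-11)·0 - 1·1 = 0 - 1 = -1
k: 1·(-7) - 0·0 = -7 - 0 = -7
PQ × PR = (-77, -1, -7)

(-77, -1, -7)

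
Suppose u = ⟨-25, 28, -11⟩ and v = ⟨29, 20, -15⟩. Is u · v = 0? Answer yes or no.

yes

u · v = (-25)·29 + 28·20 + (-11)·(-15) = -725 + 560 + 165 = 0
Zero, so the vectors are orthogonal.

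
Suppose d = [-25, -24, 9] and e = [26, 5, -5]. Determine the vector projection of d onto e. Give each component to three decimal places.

(-29.187, -5.613, 5.613)

d · e = (-25)·26 + (-24)·5 + 9·(-5) = -650 - 120 - 45 = -815
|e|² = 676 + 25 + 25 = 726
proj_e d = (-815/726) · (26, 5, -5) ≈ (-29.187, -5.613, 5.613)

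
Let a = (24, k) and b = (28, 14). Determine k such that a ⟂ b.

a · b = 24·28 + k·14 = 672 + 14k
Set equal to 0: 14k = -672, so k = -48.

-48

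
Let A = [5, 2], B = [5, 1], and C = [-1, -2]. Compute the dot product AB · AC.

4

AB = B − A = (0, -1)
AC = C − A = (-6, -4)
AB · AC = 0·(-6) + (-1)·(-4) = 0 + 4 = 4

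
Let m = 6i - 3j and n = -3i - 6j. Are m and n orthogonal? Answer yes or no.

m · n = 6·(-3) + (-3)·(-6) = -18 + 18 = 0
Zero, so the vectors are orthogonal.

yes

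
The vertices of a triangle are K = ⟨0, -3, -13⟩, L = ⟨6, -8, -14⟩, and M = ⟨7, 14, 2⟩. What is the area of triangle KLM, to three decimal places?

KL = (6, -5, -1),  KM = (7, 17, 15)
i: (-5)·15 - (-1)·17 = -75 - (-17) = -58
j: (-1)·7 - 6·15 = -7 - 90 = -97
k: 6·17 - (-5)·7 = 102 - (-35) = 137
KL × KM = (-58, -97, 137)
|KL × KM| = √31542 ≈ 177.6007
area = ½ · 177.6007 ≈ 88.800

88.800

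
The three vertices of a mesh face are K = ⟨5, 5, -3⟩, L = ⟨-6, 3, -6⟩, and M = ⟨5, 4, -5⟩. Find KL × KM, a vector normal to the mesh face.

(1, -22, 11)

KL = (-11, -2, -3)
KM = (0, -1, -2)
i: (-2)·(-2) - (-3)·(-1) = 4 - 3 = 1
j: (-3)·0 - (-11)·(-2) = 0 - 22 = -22
k: (-11)·(-1) - (-2)·0 = 11 - 0 = 11
KL × KM = (1, -22, 11)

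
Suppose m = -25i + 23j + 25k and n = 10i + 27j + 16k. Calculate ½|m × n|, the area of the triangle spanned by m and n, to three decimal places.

i: 23·16 - 25·27 = 368 - 675 = -307
j: 25·10 - (-25)·16 = 250 - (-400) = 650
k: (-25)·27 - 23·10 = -675 - 230 = -905
m × n = (-307, 650, -905)
|m × n| = √((-307)² + 650² + (-905)²) = √1335774 ≈ 1155.7569
area = ½ · 1155.7569 ≈ 577.878

577.878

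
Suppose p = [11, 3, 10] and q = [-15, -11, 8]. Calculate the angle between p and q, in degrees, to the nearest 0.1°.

112.6

p · q = 11·(-15) + 3·(-11) + 10·8 = -165 - 33 + 80 = -118
|p|² = 121 + 9 + 100 = 230,  |p| = √230 ≈ 15.165751
|q|² = 225 + 121 + 64 = 410,  |q| = √410 ≈ 20.248457
cos θ = -118 / (15.165751 · 20.248457) ≈ -0.38426
θ = arccos(-0.38426) ≈ 112.6°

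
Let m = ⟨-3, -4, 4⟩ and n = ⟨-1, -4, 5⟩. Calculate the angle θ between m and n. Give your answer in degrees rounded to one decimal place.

m · n = (-3)·(-1) + (-4)·(-4) + 4·5 = 3 + 16 + 20 = 39
|m|² = 9 + 16 + 16 = 41,  |m| = √41 ≈ 6.403124
|n|² = 1 + 16 + 25 = 42,  |n| = √42 ≈ 6.480741
cos θ = 39 / (6.403124 · 6.480741) ≈ 0.93983
θ = arccos(0.93983) ≈ 20.0°

20.0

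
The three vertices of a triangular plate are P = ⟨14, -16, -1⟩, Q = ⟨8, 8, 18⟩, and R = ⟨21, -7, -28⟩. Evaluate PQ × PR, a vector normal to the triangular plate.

PQ = (-6, 24, 19)
PR = (7, 9, -27)
i: 24·(-27) - 19·9 = -648 - 171 = -819
j: 19·7 - (-6)·(-27) = 133 - 162 = -29
k: (-6)·9 - 24·7 = -54 - 168 = -222
PQ × PR = (-819, -29, -222)

(-819, -29, -222)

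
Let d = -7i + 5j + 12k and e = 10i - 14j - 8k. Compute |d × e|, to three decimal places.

i: 5·(-8) - 12·(-14) = -40 - (-168) = 128
j: 12·10 - (-7)·(-8) = 120 - 56 = 64
k: (-7)·(-14) - 5·10 = 98 - 50 = 48
d × e = (128, 64, 48)
|d × e| = √(128² + 64² + 48²) = √22784 ≈ 150.9437

150.944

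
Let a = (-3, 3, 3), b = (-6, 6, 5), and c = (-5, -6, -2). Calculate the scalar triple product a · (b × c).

b × c:
i: 6·(-2) - 5·(-6) = -12 - (-30) = 18
j: 5·(-5) - (-6)·(-2) = -25 - 12 = -37
k: (-6)·(-6) - 6·(-5) = 36 - (-30) = 66
b × c = (18, -37, 66)
a · (b × c) = (-3)·18 + 3·(-37) + 3·66 = -54 - 111 + 198 = 33

33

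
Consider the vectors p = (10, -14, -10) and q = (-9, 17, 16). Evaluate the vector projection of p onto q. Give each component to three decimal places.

(7.016, -13.252, -12.473)

p · q = 10·(-9) + (-14)·17 + (-10)·16 = -90 - 238 - 160 = -488
|q|² = 81 + 289 + 256 = 626
proj_q p = (-488/626) · (-9, 17, 16) ≈ (7.016, -13.252, -12.473)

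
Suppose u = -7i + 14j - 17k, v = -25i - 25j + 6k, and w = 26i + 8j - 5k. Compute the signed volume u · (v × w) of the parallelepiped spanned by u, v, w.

-7755

v × w:
i: (-25)·(-5) - 6·8 = 125 - 48 = 77
j: 6·26 - (-25)·(-5) = 156 - 125 = 31
k: (-25)·8 - (-25)·26 = -200 - (-650) = 450
v × w = (77, 31, 450)
u · (v × w) = (-7)·77 + 14·31 + (-17)·450 = -539 + 434 - 7650 = -7755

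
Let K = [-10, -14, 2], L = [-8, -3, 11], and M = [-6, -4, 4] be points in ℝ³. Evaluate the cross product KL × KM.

(-68, 32, -24)

KL = (2, 11, 9)
KM = (4, 10, 2)
i: 11·2 - 9·10 = 22 - 90 = -68
j: 9·4 - 2·2 = 36 - 4 = 32
k: 2·10 - 11·4 = 20 - 44 = -24
KL × KM = (-68, 32, -24)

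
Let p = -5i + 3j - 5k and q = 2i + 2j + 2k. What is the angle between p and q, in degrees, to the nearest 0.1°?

121.7

p · q = (-5)·2 + 3·2 + (-5)·2 = -10 + 6 - 10 = -14
|p|² = 25 + 9 + 25 = 59,  |p| = √59 ≈ 7.681146
|q|² = 4 + 4 + 4 = 12,  |q| = √12 ≈ 3.464102
cos θ = -14 / (7.681146 · 3.464102) ≈ -0.52615
θ = arccos(-0.52615) ≈ 121.7°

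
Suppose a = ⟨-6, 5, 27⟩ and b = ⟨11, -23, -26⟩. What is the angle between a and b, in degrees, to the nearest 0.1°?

a · b = (-6)·11 + 5·(-23) + 27·(-26) = -66 - 115 - 702 = -883
|a|² = 36 + 25 + 729 = 790,  |a| = √790 ≈ 28.106939
|b|² = 121 + 529 + 676 = 1326,  |b| = √1326 ≈ 36.414283
cos θ = -883 / (28.106939 · 36.414283) ≈ -0.86273
θ = arccos(-0.86273) ≈ 149.6°

149.6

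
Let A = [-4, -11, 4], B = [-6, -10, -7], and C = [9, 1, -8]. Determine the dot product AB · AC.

118

AB = B − A = (-2, 1, -11)
AC = C − A = (13, 12, -12)
AB · AC = (-2)·13 + 1·12 + (-11)·(-12) = -26 + 12 + 132 = 118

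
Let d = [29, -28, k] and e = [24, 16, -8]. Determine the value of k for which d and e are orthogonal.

d · e = 29·24 + (-28)·16 + k·(-8) = 248 - 8k
Set equal to 0: -8k = -248, so k = 31.

31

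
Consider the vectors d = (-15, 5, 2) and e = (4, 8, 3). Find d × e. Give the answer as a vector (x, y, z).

i: 5·3 - 2·8 = 15 - 16 = -1
j: 2·4 - (-15)·3 = 8 - (-45) = 53
k: (-15)·8 - 5·4 = -120 - 20 = -140
d × e = (-1, 53, -140)

(-1, 53, -140)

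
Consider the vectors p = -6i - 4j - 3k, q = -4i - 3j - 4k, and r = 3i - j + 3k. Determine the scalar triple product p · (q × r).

q × r:
i: (-3)·3 - (-4)·(-1) = -9 - 4 = -13
j: (-4)·3 - (-4)·3 = -12 - (-12) = 0
k: (-4)·(-1) - (-3)·3 = 4 - (-9) = 13
q × r = (-13, 0, 13)
p · (q × r) = (-6)·(-13) + (-4)·0 + (-3)·13 = 78 + 0 - 39 = 39

39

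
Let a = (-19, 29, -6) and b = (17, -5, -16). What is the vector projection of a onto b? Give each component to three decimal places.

(-11.095, 3.263, 10.442)

a · b = (-19)·17 + 29·(-5) + (-6)·(-16) = -323 - 145 + 96 = -372
|b|² = 289 + 25 + 256 = 570
proj_b a = (-372/570) · (17, -5, -16) ≈ (-11.095, 3.263, 10.442)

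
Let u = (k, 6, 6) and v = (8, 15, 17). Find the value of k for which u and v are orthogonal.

u · v = k·8 + 6·15 + 6·17 = 192 + 8k
Set equal to 0: 8k = -192, so k = -24.

-24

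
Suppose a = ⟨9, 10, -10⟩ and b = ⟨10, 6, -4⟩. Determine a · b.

190

a · b = 9·10 + 10·6 + (-10)·(-4) = 90 + 60 + 40 = 190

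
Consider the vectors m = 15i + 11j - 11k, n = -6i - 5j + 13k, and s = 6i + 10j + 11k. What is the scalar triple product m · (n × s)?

-861

n × s:
i: (-5)·11 - 13·10 = -55 - 130 = -185
j: 13·6 - (-6)·11 = 78 - (-66) = 144
k: (-6)·10 - (-5)·6 = -60 - (-30) = -30
n × s = (-185, 144, -30)
m · (n × s) = 15·(-185) + 11·144 + (-11)·(-30) = -2775 + 1584 + 330 = -861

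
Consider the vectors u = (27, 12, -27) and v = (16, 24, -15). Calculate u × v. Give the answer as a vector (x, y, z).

(468, -27, 456)

i: 12·(-15) - (-27)·24 = -180 - (-648) = 468
j: (-27)·16 - 27·(-15) = -432 - (-405) = -27
k: 27·24 - 12·16 = 648 - 192 = 456
u × v = (468, -27, 456)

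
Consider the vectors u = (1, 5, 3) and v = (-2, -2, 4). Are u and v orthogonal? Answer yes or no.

u · v = 1·(-2) + 5·(-2) + 3·4 = -2 - 10 + 12 = 0
Zero, so the vectors are orthogonal.

yes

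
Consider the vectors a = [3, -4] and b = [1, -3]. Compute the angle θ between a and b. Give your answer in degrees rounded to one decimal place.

a · b = 3·1 + (-4)·(-3) = 3 + 12 = 15
|a|² = 9 + 16 = 25,  |a| = √25 ≈ 5.000000
|b|² = 1 + 9 = 10,  |b| = √10 ≈ 3.162278
cos θ = 15 / (5.000000 · 3.162278) ≈ 0.94868
θ = arccos(0.94868) ≈ 18.4°

18.4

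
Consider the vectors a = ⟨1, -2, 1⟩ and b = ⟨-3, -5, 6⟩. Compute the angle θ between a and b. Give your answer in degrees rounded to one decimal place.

50.6

a · b = 1·(-3) + (-2)·(-5) + 1·6 = -3 + 10 + 6 = 13
|a|² = 1 + 4 + 1 = 6,  |a| = √6 ≈ 2.449490
|b|² = 9 + 25 + 36 = 70,  |b| = √70 ≈ 8.366600
cos θ = 13 / (2.449490 · 8.366600) ≈ 0.63434
θ = arccos(0.63434) ≈ 50.6°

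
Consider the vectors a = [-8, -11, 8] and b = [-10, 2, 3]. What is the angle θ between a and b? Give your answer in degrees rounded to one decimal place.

60.7

a · b = (-8)·(-10) + (-11)·2 + 8·3 = 80 - 22 + 24 = 82
|a|² = 64 + 121 + 64 = 249,  |a| = √249 ≈ 15.779734
|b|² = 100 + 4 + 9 = 113,  |b| = √113 ≈ 10.630146
cos θ = 82 / (15.779734 · 10.630146) ≈ 0.48885
θ = arccos(0.48885) ≈ 60.7°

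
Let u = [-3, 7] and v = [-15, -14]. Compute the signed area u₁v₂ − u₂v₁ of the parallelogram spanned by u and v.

(-3)·(-14) - 7·(-15) = 42 - (-105) = 147

147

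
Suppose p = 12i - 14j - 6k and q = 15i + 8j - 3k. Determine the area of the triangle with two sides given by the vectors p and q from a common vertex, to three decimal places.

161.750

i: (-14)·(-3) - (-6)·8 = 42 - (-48) = 90
j: (-6)·15 - 12·(-3) = -90 - (-36) = -54
k: 12·8 - (-14)·15 = 96 - (-210) = 306
p × q = (90, -54, 306)
|p × q| = √(90² + (-54)² + 306²) = √104652 ≈ 323.4996
area = ½ · 323.4996 ≈ 161.750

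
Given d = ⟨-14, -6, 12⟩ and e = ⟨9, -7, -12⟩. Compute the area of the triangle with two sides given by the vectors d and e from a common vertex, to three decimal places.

i: (-6)·(-12) - 12·(-7) = 72 - (-84) = 156
j: 12·9 - (-14)·(-12) = 108 - 168 = -60
k: (-14)·(-7) - (-6)·9 = 98 - (-54) = 152
d × e = (156, -60, 152)
|d × e| = √(156² + (-60)² + 152²) = √51040 ≈ 225.9203
area = ½ · 225.9203 ≈ 112.960

112.960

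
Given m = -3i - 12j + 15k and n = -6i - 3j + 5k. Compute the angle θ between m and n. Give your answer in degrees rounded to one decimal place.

37.5

m · n = (-3)·(-6) + (-12)·(-3) + 15·5 = 18 + 36 + 75 = 129
|m|² = 9 + 144 + 225 = 378,  |m| = √378 ≈ 19.442222
|n|² = 36 + 9 + 25 = 70,  |n| = √70 ≈ 8.366600
cos θ = 129 / (19.442222 · 8.366600) ≈ 0.79304
θ = arccos(0.79304) ≈ 37.5°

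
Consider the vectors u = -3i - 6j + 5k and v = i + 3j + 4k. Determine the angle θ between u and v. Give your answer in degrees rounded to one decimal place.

91.3

u · v = (-3)·1 + (-6)·3 + 5·4 = -3 - 18 + 20 = -1
|u|² = 9 + 36 + 25 = 70,  |u| = √70 ≈ 8.366600
|v|² = 1 + 9 + 16 = 26,  |v| = √26 ≈ 5.099020
cos θ = -1 / (8.366600 · 5.099020) ≈ -0.02344
θ = arccos(-0.02344) ≈ 91.3°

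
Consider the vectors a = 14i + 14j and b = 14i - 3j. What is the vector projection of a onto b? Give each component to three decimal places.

a · b = 14·14 + 14·(-3) = 196 - 42 = 154
|b|² = 196 + 9 = 205
proj_b a = (154/205) · (14, -3) ≈ (10.517, -2.254)

(10.517, -2.254)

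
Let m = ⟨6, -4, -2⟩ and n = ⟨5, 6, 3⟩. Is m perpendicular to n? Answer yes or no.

m · n = 6·5 + (-4)·6 + (-2)·3 = 30 - 24 - 6 = 0
Zero, so the vectors are orthogonal.

yes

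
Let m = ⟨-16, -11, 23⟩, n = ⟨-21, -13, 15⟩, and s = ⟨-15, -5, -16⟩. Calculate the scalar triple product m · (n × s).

-427

n × s:
i: (-13)·(-16) - 15·(-5) = 208 - (-75) = 283
j: 15·(-15) - (-21)·(-16) = -225 - 336 = -561
k: (-21)·(-5) - (-13)·(-15) = 105 - 195 = -90
n × s = (283, -561, -90)
m · (n × s) = (-16)·283 + (-11)·(-561) + 23·(-90) = -4528 + 6171 - 2070 = -427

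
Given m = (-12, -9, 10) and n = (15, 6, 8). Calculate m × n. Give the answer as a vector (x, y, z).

(-132, 246, 63)

i: (-9)·8 - 10·6 = -72 - 60 = -132
j: 10·15 - (-12)·8 = 150 - (-96) = 246
k: (-12)·6 - (-9)·15 = -72 - (-135) = 63
m × n = (-132, 246, 63)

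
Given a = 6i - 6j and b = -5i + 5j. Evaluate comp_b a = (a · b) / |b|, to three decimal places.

-8.485

a · b = 6·(-5) + (-6)·5 = -30 - 30 = -60
|b| = √(25 + 25) = √50 ≈ 7.0711
comp_b a = -60 / √50 ≈ -8.485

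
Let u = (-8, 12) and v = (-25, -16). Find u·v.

u · v = (-8)·(-25) + 12·(-16) = 200 - 192 = 8

8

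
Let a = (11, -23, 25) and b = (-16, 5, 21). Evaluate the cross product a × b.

(-608, -631, -313)

i: (-23)·21 - 25·5 = -483 - 125 = -608
j: 25·(-16) - 11·21 = -400 - 231 = -631
k: 11·5 - (-23)·(-16) = 55 - 368 = -313
a × b = (-608, -631, -313)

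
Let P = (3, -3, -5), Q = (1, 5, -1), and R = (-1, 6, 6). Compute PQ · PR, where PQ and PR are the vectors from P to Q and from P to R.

124

PQ = Q − P = (-2, 8, 4)
PR = R − P = (-4, 9, 11)
PQ · PR = (-2)·(-4) + 8·9 + 4·11 = 8 + 72 + 44 = 124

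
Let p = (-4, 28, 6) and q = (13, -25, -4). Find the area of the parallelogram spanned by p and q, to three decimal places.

i: 28·(-4) - 6·(-25) = -112 - (-150) = 38
j: 6·13 - (-4)·(-4) = 78 - 16 = 62
k: (-4)·(-25) - 28·13 = 100 - 364 = -264
p × q = (38, 62, -264)
|p × q| = √(38² + 62² + (-264)²) = √74984 ≈ 273.8321

273.832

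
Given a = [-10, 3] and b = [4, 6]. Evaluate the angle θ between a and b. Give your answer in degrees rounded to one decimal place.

107.0

a · b = (-10)·4 + 3·6 = -40 + 18 = -22
|a|² = 100 + 9 = 109,  |a| = √109 ≈ 10.440307
|b|² = 16 + 36 = 52,  |b| = √52 ≈ 7.211103
cos θ = -22 / (10.440307 · 7.211103) ≈ -0.29222
θ = arccos(-0.29222) ≈ 107.0°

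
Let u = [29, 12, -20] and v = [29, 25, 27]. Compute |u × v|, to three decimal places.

i: 12·27 - (-20)·25 = 324 - (-500) = 824
j: (-20)·29 - 29·27 = -580 - 783 = -1363
k: 29·25 - 12·29 = 725 - 348 = 377
u × v = (824, -1363, 377)
|u × v| = √(824² + (-1363)² + 377²) = √2678874 ≈ 1636.7266

1636.727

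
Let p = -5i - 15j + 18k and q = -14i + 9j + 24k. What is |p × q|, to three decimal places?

595.763

i: (-15)·24 - 18·9 = -360 - 162 = -522
j: 18·(-14) - (-5)·24 = -252 - (-120) = -132
k: (-5)·9 - (-15)·(-14) = -45 - 210 = -255
p × q = (-522, -132, -255)
|p × q| = √((-522)² + (-132)² + (-255)²) = √354933 ≈ 595.7625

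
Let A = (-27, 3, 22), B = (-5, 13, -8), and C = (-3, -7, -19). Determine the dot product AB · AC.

1658

AB = B − A = (22, 10, -30)
AC = C − A = (24, -10, -41)
AB · AC = 22·24 + 10·(-10) + (-30)·(-41) = 528 - 100 + 1230 = 1658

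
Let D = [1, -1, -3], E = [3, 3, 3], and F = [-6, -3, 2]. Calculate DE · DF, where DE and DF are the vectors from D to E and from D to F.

8

DE = E − D = (2, 4, 6)
DF = F − D = (-7, -2, 5)
DE · DF = 2·(-7) + 4·(-2) + 6·5 = -14 - 8 + 30 = 8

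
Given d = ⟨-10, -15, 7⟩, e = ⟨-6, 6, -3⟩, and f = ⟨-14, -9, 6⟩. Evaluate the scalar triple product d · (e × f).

e × f:
i: 6·6 - (-3)·(-9) = 36 - 27 = 9
j: (-3)·(-14) - (-6)·6 = 42 - (-36) = 78
k: (-6)·(-9) - 6·(-14) = 54 - (-84) = 138
e × f = (9, 78, 138)
d · (e × f) = (-10)·9 + (-15)·78 + 7·138 = -90 - 1170 + 966 = -294

-294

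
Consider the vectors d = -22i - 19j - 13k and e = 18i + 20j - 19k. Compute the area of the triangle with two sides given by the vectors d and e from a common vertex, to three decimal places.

i: (-19)·(-19) - (-13)·20 = 361 - (-260) = 621
j: (-13)·18 - (-22)·(-19) = -234 - 418 = -652
k: (-22)·20 - (-19)·18 = -440 - (-342) = -98
d × e = (621, -652, -98)
|d × e| = √(621² + (-652)² + (-98)²) = √820349 ≈ 905.7312
area = ½ · 905.7312 ≈ 452.866

452.866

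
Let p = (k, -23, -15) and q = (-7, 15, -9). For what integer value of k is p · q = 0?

p · q = k·(-7) + (-23)·15 + (-15)·(-9) = -210 - 7k
Set equal to 0: -7k = 210, so k = -30.

-30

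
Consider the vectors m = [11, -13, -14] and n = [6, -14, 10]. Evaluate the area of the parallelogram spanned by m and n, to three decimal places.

386.895

i: (-13)·10 - (-14)·(-14) = -130 - 196 = -326
j: (-14)·6 - 11·10 = -84 - 110 = -194
k: 11·(-14) - (-13)·6 = -154 - (-78) = -76
m × n = (-326, -194, -76)
|m × n| = √((-326)² + (-194)² + (-76)²) = √149688 ≈ 386.8953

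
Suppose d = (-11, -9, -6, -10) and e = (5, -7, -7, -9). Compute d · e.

140

d · e = (-11)·5 + (-9)·(-7) + (-6)·(-7) + (-10)·(-9) = -55 + 63 + 42 + 90 = 140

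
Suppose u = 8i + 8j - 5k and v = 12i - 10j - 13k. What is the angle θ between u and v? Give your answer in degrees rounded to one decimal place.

u · v = 8·12 + 8·(-10) + (-5)·(-13) = 96 - 80 + 65 = 81
|u|² = 64 + 64 + 25 = 153,  |u| = √153 ≈ 12.369317
|v|² = 144 + 100 + 169 = 413,  |v| = √413 ≈ 20.322401
cos θ = 81 / (12.369317 · 20.322401) ≈ 0.32223
θ = arccos(0.32223) ≈ 71.2°

71.2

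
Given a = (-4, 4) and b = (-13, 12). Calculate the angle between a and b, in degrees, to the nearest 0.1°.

a · b = (-4)·(-13) + 4·12 = 52 + 48 = 100
|a|² = 16 + 16 = 32,  |a| = √32 ≈ 5.656854
|b|² = 169 + 144 = 313,  |b| = √313 ≈ 17.691806
cos θ = 100 / (5.656854 · 17.691806) ≈ 0.99920
θ = arccos(0.99920) ≈ 2.3°

2.3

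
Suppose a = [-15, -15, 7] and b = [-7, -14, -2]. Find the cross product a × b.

(128, -79, 105)

i: (-15)·(-2) - 7·(-14) = 30 - (-98) = 128
j: 7·(-7) - (-15)·(-2) = -49 - 30 = -79
k: (-15)·(-14) - (-15)·(-7) = 210 - 105 = 105
a × b = (128, -79, 105)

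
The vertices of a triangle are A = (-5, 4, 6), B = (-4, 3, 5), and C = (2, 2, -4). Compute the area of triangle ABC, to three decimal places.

4.950

AB = (1, -1, -1),  AC = (7, -2, -10)
i: (-1)·(-10) - (-1)·(-2) = 10 - 2 = 8
j: (-1)·7 - 1·(-10) = -7 - (-10) = 3
k: 1·(-2) - (-1)·7 = -2 - (-7) = 5
AB × AC = (8, 3, 5)
|AB × AC| = √98 ≈ 9.8995
area = ½ · 9.8995 ≈ 4.950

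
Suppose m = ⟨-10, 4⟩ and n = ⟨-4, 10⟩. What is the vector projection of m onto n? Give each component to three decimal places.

(-2.759, 6.897)

m · n = (-10)·(-4) + 4·10 = 40 + 40 = 80
|n|² = 16 + 100 = 116
proj_n m = (80/116) · (-4, 10) ≈ (-2.759, 6.897)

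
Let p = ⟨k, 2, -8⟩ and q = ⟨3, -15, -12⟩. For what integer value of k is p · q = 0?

-22

p · q = k·3 + 2·(-15) + (-8)·(-12) = 66 + 3k
Set equal to 0: 3k = -66, so k = -22.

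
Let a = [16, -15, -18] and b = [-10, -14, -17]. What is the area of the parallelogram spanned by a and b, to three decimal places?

i: (-15)·(-17) - (-18)·(-14) = 255 - 252 = 3
j: (-18)·(-10) - 16·(-17) = 180 - (-272) = 452
k: 16·(-14) - (-15)·(-10) = -224 - 150 = -374
a × b = (3, 452, -374)
|a × b| = √(3² + 452² + (-374)²) = √344189 ≈ 586.6762

586.676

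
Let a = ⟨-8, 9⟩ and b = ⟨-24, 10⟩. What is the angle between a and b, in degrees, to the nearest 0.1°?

a · b = (-8)·(-24) + 9·10 = 192 + 90 = 282
|a|² = 64 + 81 = 145,  |a| = √145 ≈ 12.041595
|b|² = 576 + 100 = 676,  |b| = √676 ≈ 26.000000
cos θ = 282 / (12.041595 · 26.000000) ≈ 0.90072
θ = arccos(0.90072) ≈ 25.7°

25.7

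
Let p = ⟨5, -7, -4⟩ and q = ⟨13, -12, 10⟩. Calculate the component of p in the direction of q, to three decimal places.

p · q = 5·13 + (-7)·(-12) + (-4)·10 = 65 + 84 - 40 = 109
|q| = √(169 + 144 + 100) = √413 ≈ 20.3224
comp_q p = 109 / √413 ≈ 5.364

5.364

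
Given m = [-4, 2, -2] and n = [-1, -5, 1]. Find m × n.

i: 2·1 - (-2)·(-5) = 2 - 10 = -8
j: (-2)·(-1) - (-4)·1 = 2 - (-4) = 6
k: (-4)·(-5) - 2·(-1) = 20 - (-2) = 22
m × n = (-8, 6, 22)

(-8, 6, 22)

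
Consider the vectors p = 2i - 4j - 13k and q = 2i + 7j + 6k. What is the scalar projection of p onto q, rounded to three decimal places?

p · q = 2·2 + (-4)·7 + (-13)·6 = 4 - 28 - 78 = -102
|q| = √(4 + 49 + 36) = √89 ≈ 9.4340
comp_q p = -102 / √89 ≈ -10.812

-10.812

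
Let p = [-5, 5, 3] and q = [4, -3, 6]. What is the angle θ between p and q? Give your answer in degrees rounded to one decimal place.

p · q = (-5)·4 + 5·(-3) + 3·6 = -20 - 15 + 18 = -17
|p|² = 25 + 25 + 9 = 59,  |p| = √59 ≈ 7.681146
|q|² = 16 + 9 + 36 = 61,  |q| = √61 ≈ 7.810250
cos θ = -17 / (7.681146 · 7.810250) ≈ -0.28337
θ = arccos(-0.28337) ≈ 106.5°

106.5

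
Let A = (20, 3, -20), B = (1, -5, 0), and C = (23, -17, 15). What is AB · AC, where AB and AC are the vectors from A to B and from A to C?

AB = B − A = (-19, -8, 20)
AC = C − A = (3, -20, 35)
AB · AC = (-19)·3 + (-8)·(-20) + 20·35 = -57 + 160 + 700 = 803

803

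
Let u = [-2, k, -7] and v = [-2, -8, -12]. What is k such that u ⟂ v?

11

u · v = (-2)·(-2) + k·(-8) + (-7)·(-12) = 88 - 8k
Set equal to 0: -8k = -88, so k = 11.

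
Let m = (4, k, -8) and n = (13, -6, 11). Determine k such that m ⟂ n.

-6

m · n = 4·13 + k·(-6) + (-8)·11 = -36 - 6k
Set equal to 0: -6k = 36, so k = -6.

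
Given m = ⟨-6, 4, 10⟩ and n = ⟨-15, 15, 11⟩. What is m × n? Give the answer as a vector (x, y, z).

i: 4·11 - 10·15 = 44 - 150 = -106
j: 10·(-15) - (-6)·11 = -150 - (-66) = -84
k: (-6)·15 - 4·(-15) = -90 - (-60) = -30
m × n = (-106, -84, -30)

(-106, -84, -30)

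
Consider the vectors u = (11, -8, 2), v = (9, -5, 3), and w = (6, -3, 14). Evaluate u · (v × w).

199

v × w:
i: (-5)·14 - 3·(-3) = -70 - (-9) = -61
j: 3·6 - 9·14 = 18 - 126 = -108
k: 9·(-3) - (-5)·6 = -27 - (-30) = 3
v × w = (-61, -108, 3)
u · (v × w) = 11·(-61) + (-8)·(-108) + 2·3 = -671 + 864 + 6 = 199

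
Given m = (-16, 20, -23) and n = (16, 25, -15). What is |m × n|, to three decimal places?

i: 20·(-15) - (-23)·25 = -300 - (-575) = 275
j: (-23)·16 - (-16)·(-15) = -368 - 240 = -608
k: (-16)·25 - 20·16 = -400 - 320 = -720
m × n = (275, -608, -720)
|m × n| = √(275² + (-608)² + (-720)²) = √963689 ≈ 981.6766

981.677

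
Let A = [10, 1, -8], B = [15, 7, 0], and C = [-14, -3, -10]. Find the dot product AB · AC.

-160

AB = B − A = (5, 6, 8)
AC = C − A = (-24, -4, -2)
AB · AC = 5·(-24) + 6·(-4) + 8·(-2) = -120 - 24 - 16 = -160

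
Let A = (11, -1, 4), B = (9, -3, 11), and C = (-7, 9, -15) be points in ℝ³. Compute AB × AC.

(-32, -164, -56)

AB = (-2, -2, 7)
AC = (-18, 10, -19)
i: (-2)·(-19) - 7·10 = 38 - 70 = -32
j: 7·(-18) - (-2)·(-19) = -126 - 38 = -164
k: (-2)·10 - (-2)·(-18) = -20 - 36 = -56
AB × AC = (-32, -164, -56)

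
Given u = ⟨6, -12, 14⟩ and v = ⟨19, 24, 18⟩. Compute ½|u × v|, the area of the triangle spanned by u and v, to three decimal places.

342.072

i: (-12)·18 - 14·24 = -216 - 336 = -552
j: 14·19 - 6·18 = 266 - 108 = 158
k: 6·24 - (-12)·19 = 144 - (-228) = 372
u × v = (-552, 158, 372)
|u × v| = √((-552)² + 158² + 372²) = √468052 ≈ 684.1433
area = ½ · 684.1433 ≈ 342.072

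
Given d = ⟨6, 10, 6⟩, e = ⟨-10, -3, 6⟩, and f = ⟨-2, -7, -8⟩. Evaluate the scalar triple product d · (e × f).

e × f:
i: (-3)·(-8) - 6·(-7) = 24 - (-42) = 66
j: 6·(-2) - (-10)·(-8) = -12 - 80 = -92
k: (-10)·(-7) - (-3)·(-2) = 70 - 6 = 64
e × f = (66, -92, 64)
d · (e × f) = 6·66 + 10·(-92) + 6·64 = 396 - 920 + 384 = -140

-140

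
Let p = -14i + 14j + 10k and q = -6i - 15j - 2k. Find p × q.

(122, -88, 294)

i: 14·(-2) - 10·(-15) = -28 - (-150) = 122
j: 10·(-6) - (-14)·(-2) = -60 - 28 = -88
k: (-14)·(-15) - 14·(-6) = 210 - (-84) = 294
p × q = (122, -88, 294)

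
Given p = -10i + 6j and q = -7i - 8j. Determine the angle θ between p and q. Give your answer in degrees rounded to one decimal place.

p · q = (-10)·(-7) + 6·(-8) = 70 - 48 = 22
|p|² = 100 + 36 = 136,  |p| = √136 ≈ 11.661904
|q|² = 49 + 64 = 113,  |q| = √113 ≈ 10.630146
cos θ = 22 / (11.661904 · 10.630146) ≈ 0.17747
θ = arccos(0.17747) ≈ 79.8°

79.8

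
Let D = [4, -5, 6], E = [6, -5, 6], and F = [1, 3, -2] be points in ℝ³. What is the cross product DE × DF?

(0, 16, 16)

DE = (2, 0, 0)
DF = (-3, 8, -8)
i: 0·(-8) - 0·8 = 0 - 0 = 0
j: 0·(-3) - 2·(-8) = 0 - (-16) = 16
k: 2·8 - 0·(-3) = 16 - 0 = 16
DE × DF = (0, 16, 16)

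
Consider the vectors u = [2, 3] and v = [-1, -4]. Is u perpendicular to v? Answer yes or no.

no

u · v = 2·(-1) + 3·(-4) = -2 - 12 = -14
Nonzero, so the vectors are not orthogonal.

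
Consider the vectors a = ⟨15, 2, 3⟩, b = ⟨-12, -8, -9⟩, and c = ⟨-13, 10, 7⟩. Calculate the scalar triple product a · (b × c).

240

b × c:
i: (-8)·7 - (-9)·10 = -56 - (-90) = 34
j: (-9)·(-13) - (-12)·7 = 117 - (-84) = 201
k: (-12)·10 - (-8)·(-13) = -120 - 104 = -224
b × c = (34, 201, -224)
a · (b × c) = 15·34 + 2·201 + 3·(-224) = 510 + 402 - 672 = 240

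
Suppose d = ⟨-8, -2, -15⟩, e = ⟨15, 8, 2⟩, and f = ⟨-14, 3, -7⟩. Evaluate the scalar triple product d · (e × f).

-2013

e × f:
i: 8·(-7) - 2·3 = -56 - 6 = -62
j: 2·(-14) - 15·(-7) = -28 - (-105) = 77
k: 15·3 - 8·(-14) = 45 - (-112) = 157
e × f = (-62, 77, 157)
d · (e × f) = (-8)·(-62) + (-2)·77 + (-15)·157 = 496 - 154 - 2355 = -2013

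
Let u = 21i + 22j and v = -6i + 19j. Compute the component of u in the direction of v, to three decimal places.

u · v = 21·(-6) + 22·19 = -126 + 418 = 292
|v| = √(36 + 361) = √397 ≈ 19.9249
comp_v u = 292 / √397 ≈ 14.655

14.655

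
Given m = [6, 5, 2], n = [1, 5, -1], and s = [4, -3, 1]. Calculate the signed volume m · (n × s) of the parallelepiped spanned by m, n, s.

-59

n × s:
i: 5·1 - (-1)·(-3) = 5 - 3 = 2
j: (-1)·4 - 1·1 = -4 - 1 = -5
k: 1·(-3) - 5·4 = -3 - 20 = -23
n × s = (2, -5, -23)
m · (n × s) = 6·2 + 5·(-5) + 2·(-23) = 12 - 25 - 46 = -59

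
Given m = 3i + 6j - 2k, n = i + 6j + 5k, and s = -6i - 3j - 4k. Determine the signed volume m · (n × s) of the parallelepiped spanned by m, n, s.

-249

n × s:
i: 6·(-4) - 5·(-3) = -24 - (-15) = -9
j: 5·(-6) - 1·(-4) = -30 - (-4) = -26
k: 1·(-3) - 6·(-6) = -3 - (-36) = 33
n × s = (-9, -26, 33)
m · (n × s) = 3·(-9) + 6·(-26) + (-2)·33 = -27 - 156 - 66 = -249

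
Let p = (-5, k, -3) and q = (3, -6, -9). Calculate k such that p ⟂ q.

p · q = (-5)·3 + k·(-6) + (-3)·(-9) = 12 - 6k
Set equal to 0: -6k = -12, so k = 2.

2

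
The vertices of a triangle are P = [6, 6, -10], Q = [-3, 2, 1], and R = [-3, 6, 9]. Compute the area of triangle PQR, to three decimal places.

55.353

PQ = (-9, -4, 11),  PR = (-9, 0, 19)
i: (-4)·19 - 11·0 = -76 - 0 = -76
j: 11·(-9) - (-9)·19 = -99 - (-171) = 72
k: (-9)·0 - (-4)·(-9) = 0 - 36 = -36
PQ × PR = (-76, 72, -36)
|PQ × PR| = √12256 ≈ 110.7068
area = ½ · 110.7068 ≈ 55.353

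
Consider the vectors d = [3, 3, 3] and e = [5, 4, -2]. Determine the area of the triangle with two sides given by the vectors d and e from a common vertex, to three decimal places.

i: 3·(-2) - 3·4 = -6 - 12 = -18
j: 3·5 - 3·(-2) = 15 - (-6) = 21
k: 3·4 - 3·5 = 12 - 15 = -3
d × e = (-18, 21, -3)
|d × e| = √((-18)² + 21² + (-3)²) = √774 ≈ 27.8209
area = ½ · 27.8209 ≈ 13.910

13.910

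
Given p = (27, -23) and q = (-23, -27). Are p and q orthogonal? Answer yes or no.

p · q = 27·(-23) + (-23)·(-27) = -621 + 621 = 0
Zero, so the vectors are orthogonal.

yes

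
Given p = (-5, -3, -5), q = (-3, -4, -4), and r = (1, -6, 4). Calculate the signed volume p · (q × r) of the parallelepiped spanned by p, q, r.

q × r:
i: (-4)·4 - (-4)·(-6) = -16 - 24 = -40
j: (-4)·1 - (-3)·4 = -4 - (-12) = 8
k: (-3)·(-6) - (-4)·1 = 18 - (-4) = 22
q × r = (-40, 8, 22)
p · (q × r) = (-5)·(-40) + (-3)·8 + (-5)·22 = 200 - 24 - 110 = 66

66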